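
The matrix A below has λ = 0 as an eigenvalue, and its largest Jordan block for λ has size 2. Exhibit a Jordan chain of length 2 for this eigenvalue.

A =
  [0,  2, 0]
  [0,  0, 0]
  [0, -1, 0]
A Jordan chain for λ = 0 of length 2:
v_1 = (2, 0, -1)ᵀ
v_2 = (0, 1, 0)ᵀ

Let N = A − (0)·I. We want v_2 with N^2 v_2 = 0 but N^1 v_2 ≠ 0; then v_{j-1} := N · v_j for j = 2, …, 2.

Pick v_2 = (0, 1, 0)ᵀ.
Then v_1 = N · v_2 = (2, 0, -1)ᵀ.

Sanity check: (A − (0)·I) v_1 = (0, 0, 0)ᵀ = 0. ✓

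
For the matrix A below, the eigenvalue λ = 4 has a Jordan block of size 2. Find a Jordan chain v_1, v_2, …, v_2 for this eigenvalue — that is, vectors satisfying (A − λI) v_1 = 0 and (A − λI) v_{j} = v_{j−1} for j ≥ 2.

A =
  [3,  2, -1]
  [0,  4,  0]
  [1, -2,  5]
A Jordan chain for λ = 4 of length 2:
v_1 = (-1, 0, 1)ᵀ
v_2 = (1, 0, 0)ᵀ

Let N = A − (4)·I. We want v_2 with N^2 v_2 = 0 but N^1 v_2 ≠ 0; then v_{j-1} := N · v_j for j = 2, …, 2.

Pick v_2 = (1, 0, 0)ᵀ.
Then v_1 = N · v_2 = (-1, 0, 1)ᵀ.

Sanity check: (A − (4)·I) v_1 = (0, 0, 0)ᵀ = 0. ✓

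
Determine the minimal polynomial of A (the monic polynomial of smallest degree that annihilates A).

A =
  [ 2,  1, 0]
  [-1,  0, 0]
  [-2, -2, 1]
x^2 - 2*x + 1

The characteristic polynomial is χ_A(x) = (x - 1)^3, so the eigenvalues are known. The minimal polynomial is
  m_A(x) = Π_λ (x − λ)^{k_λ}
where k_λ is the size of the *largest* Jordan block for λ (equivalently, the smallest k with (A − λI)^k v = 0 for every generalised eigenvector v of λ).

  λ = 1: largest Jordan block has size 2, contributing (x − 1)^2

So m_A(x) = (x - 1)^2 = x^2 - 2*x + 1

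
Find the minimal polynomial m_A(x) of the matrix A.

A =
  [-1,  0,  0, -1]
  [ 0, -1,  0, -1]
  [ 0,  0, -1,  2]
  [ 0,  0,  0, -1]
x^2 + 2*x + 1

The characteristic polynomial is χ_A(x) = (x + 1)^4, so the eigenvalues are known. The minimal polynomial is
  m_A(x) = Π_λ (x − λ)^{k_λ}
where k_λ is the size of the *largest* Jordan block for λ (equivalently, the smallest k with (A − λI)^k v = 0 for every generalised eigenvector v of λ).

  λ = -1: largest Jordan block has size 2, contributing (x + 1)^2

So m_A(x) = (x + 1)^2 = x^2 + 2*x + 1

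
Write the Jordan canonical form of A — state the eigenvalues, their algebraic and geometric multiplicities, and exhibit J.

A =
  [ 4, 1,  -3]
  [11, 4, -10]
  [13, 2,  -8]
J_3(0)

The characteristic polynomial is
  det(x·I − A) = x^3

Eigenvalues and multiplicities (the geometric multiplicity of λ is n − rank(A − λI), which equals the number of Jordan blocks for λ):
  λ = 0: algebraic multiplicity = 3, geometric multiplicity = 1

Determining the block sizes for each eigenvalue:
  λ = 0: one block (gm = 1), so the single block has size am = 3 → block sizes [3]

Assembling the blocks gives a Jordan form
J =
  [0, 1, 0]
  [0, 0, 1]
  [0, 0, 0]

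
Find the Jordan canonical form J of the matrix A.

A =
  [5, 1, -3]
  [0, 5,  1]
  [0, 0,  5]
J_3(5)

The characteristic polynomial is
  det(x·I − A) = x^3 - 15*x^2 + 75*x - 125 = (x - 5)^3

Eigenvalues and multiplicities (the geometric multiplicity of λ is n − rank(A − λI), which equals the number of Jordan blocks for λ):
  λ = 5: algebraic multiplicity = 3, geometric multiplicity = 1

Determining the block sizes for each eigenvalue:
  λ = 5: one block (gm = 1), so the single block has size am = 3 → block sizes [3]

Assembling the blocks gives a Jordan form
J =
  [5, 1, 0]
  [0, 5, 1]
  [0, 0, 5]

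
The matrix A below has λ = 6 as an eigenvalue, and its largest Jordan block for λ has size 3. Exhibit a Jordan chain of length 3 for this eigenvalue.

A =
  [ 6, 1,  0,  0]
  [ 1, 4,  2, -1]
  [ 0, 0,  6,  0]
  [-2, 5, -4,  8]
A Jordan chain for λ = 6 of length 3:
v_1 = (1, 0, 0, 1)ᵀ
v_2 = (0, 1, 0, -2)ᵀ
v_3 = (1, 0, 0, 0)ᵀ

Let N = A − (6)·I. We want v_3 with N^3 v_3 = 0 but N^2 v_3 ≠ 0; then v_{j-1} := N · v_j for j = 3, …, 2.

Pick v_3 = (1, 0, 0, 0)ᵀ.
Then v_2 = N · v_3 = (0, 1, 0, -2)ᵀ.
Then v_1 = N · v_2 = (1, 0, 0, 1)ᵀ.

Sanity check: (A − (6)·I) v_1 = (0, 0, 0, 0)ᵀ = 0. ✓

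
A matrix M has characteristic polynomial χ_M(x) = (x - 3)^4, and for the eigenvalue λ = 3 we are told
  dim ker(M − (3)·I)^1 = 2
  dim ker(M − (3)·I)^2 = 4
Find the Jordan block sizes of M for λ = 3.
Block sizes for λ = 3: [2, 2]

From the dimensions of kernels of powers, the number of Jordan blocks of size at least j is d_j − d_{j−1} where d_j = dim ker(N^j) (with d_0 = 0). Computing the differences gives [2, 2].
The number of blocks of size exactly k is (#blocks of size ≥ k) − (#blocks of size ≥ k + 1), so the partition is: 2 block(s) of size 2.
In nonincreasing order the block sizes are [2, 2].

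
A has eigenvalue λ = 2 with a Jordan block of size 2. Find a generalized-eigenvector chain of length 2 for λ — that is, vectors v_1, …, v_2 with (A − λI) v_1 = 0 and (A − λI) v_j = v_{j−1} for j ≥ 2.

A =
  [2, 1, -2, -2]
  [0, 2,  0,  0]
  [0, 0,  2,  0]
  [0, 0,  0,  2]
A Jordan chain for λ = 2 of length 2:
v_1 = (1, 0, 0, 0)ᵀ
v_2 = (0, 1, 0, 0)ᵀ

Let N = A − (2)·I. We want v_2 with N^2 v_2 = 0 but N^1 v_2 ≠ 0; then v_{j-1} := N · v_j for j = 2, …, 2.

Pick v_2 = (0, 1, 0, 0)ᵀ.
Then v_1 = N · v_2 = (1, 0, 0, 0)ᵀ.

Sanity check: (A − (2)·I) v_1 = (0, 0, 0, 0)ᵀ = 0. ✓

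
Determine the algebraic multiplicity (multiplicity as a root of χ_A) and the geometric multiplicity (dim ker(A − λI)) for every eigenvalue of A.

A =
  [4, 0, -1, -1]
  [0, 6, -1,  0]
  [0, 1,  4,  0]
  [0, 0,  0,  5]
λ = 4: alg = 1, geom = 1; λ = 5: alg = 3, geom = 2

Step 1 — factor the characteristic polynomial to read off the algebraic multiplicities:
  χ_A(x) = (x - 5)^3*(x - 4)

Step 2 — compute geometric multiplicities via the rank-nullity identity g(λ) = n − rank(A − λI):
  rank(A − (4)·I) = 3, so dim ker(A − (4)·I) = n − 3 = 1
  rank(A − (5)·I) = 2, so dim ker(A − (5)·I) = n − 2 = 2

Summary:
  λ = 4: algebraic multiplicity = 1, geometric multiplicity = 1
  λ = 5: algebraic multiplicity = 3, geometric multiplicity = 2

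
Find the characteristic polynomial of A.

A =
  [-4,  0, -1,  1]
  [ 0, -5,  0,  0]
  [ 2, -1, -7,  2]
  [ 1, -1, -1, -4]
x^4 + 20*x^3 + 150*x^2 + 500*x + 625

Expanding det(x·I − A) (e.g. by cofactor expansion or by noting that A is similar to its Jordan form J, which has the same characteristic polynomial as A) gives
  χ_A(x) = x^4 + 20*x^3 + 150*x^2 + 500*x + 625
which factors as (x + 5)^4. The eigenvalues (with algebraic multiplicities) are λ = -5 with multiplicity 4.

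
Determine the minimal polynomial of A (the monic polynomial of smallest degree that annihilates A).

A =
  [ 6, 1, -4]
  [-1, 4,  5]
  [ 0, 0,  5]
x^3 - 15*x^2 + 75*x - 125

The characteristic polynomial is χ_A(x) = (x - 5)^3, so the eigenvalues are known. The minimal polynomial is
  m_A(x) = Π_λ (x − λ)^{k_λ}
where k_λ is the size of the *largest* Jordan block for λ (equivalently, the smallest k with (A − λI)^k v = 0 for every generalised eigenvector v of λ).

  λ = 5: largest Jordan block has size 3, contributing (x − 5)^3

So m_A(x) = (x - 5)^3 = x^3 - 15*x^2 + 75*x - 125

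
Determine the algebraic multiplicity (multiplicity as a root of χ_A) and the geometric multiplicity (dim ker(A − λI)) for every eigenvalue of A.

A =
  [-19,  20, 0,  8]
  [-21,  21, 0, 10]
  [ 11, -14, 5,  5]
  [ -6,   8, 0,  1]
λ = -1: alg = 2, geom = 1; λ = 5: alg = 2, geom = 1

Step 1 — factor the characteristic polynomial to read off the algebraic multiplicities:
  χ_A(x) = (x - 5)^2*(x + 1)^2

Step 2 — compute geometric multiplicities via the rank-nullity identity g(λ) = n − rank(A − λI):
  rank(A − (-1)·I) = 3, so dim ker(A − (-1)·I) = n − 3 = 1
  rank(A − (5)·I) = 3, so dim ker(A − (5)·I) = n − 3 = 1

Summary:
  λ = -1: algebraic multiplicity = 2, geometric multiplicity = 1
  λ = 5: algebraic multiplicity = 2, geometric multiplicity = 1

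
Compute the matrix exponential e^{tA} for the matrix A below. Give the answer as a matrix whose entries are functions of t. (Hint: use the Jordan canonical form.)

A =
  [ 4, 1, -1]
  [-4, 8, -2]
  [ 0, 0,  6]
e^{tA} =
  [-2*t*exp(6*t) + exp(6*t), t*exp(6*t), -t*exp(6*t)]
  [-4*t*exp(6*t), 2*t*exp(6*t) + exp(6*t), -2*t*exp(6*t)]
  [0, 0, exp(6*t)]

Strategy: write A = P · J · P⁻¹ where J is a Jordan canonical form, so e^{tA} = P · e^{tJ} · P⁻¹, and e^{tJ} can be computed block-by-block.

A has Jordan form
J =
  [6, 1, 0]
  [0, 6, 0]
  [0, 0, 6]
(up to reordering of blocks).

Per-block formulas:
  For a 2×2 Jordan block J_2(6): exp(t · J_2(6)) = e^(6t)·(I + t·N), where N is the 2×2 nilpotent shift.
  For a 1×1 block at λ = 6: exp(t · [6]) = [e^(6t)].

After assembling e^{tJ} and conjugating by P, we get:

e^{tA} =
  [-2*t*exp(6*t) + exp(6*t), t*exp(6*t), -t*exp(6*t)]
  [-4*t*exp(6*t), 2*t*exp(6*t) + exp(6*t), -2*t*exp(6*t)]
  [0, 0, exp(6*t)]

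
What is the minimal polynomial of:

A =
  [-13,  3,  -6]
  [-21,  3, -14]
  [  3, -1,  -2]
x^2 + 8*x + 16

The characteristic polynomial is χ_A(x) = (x + 4)^3, so the eigenvalues are known. The minimal polynomial is
  m_A(x) = Π_λ (x − λ)^{k_λ}
where k_λ is the size of the *largest* Jordan block for λ (equivalently, the smallest k with (A − λI)^k v = 0 for every generalised eigenvector v of λ).

  λ = -4: largest Jordan block has size 2, contributing (x + 4)^2

So m_A(x) = (x + 4)^2 = x^2 + 8*x + 16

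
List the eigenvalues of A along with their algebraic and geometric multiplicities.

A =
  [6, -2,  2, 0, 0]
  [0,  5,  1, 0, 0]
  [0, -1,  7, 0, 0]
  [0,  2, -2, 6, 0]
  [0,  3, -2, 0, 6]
λ = 6: alg = 5, geom = 3

Step 1 — factor the characteristic polynomial to read off the algebraic multiplicities:
  χ_A(x) = (x - 6)^5

Step 2 — compute geometric multiplicities via the rank-nullity identity g(λ) = n − rank(A − λI):
  rank(A − (6)·I) = 2, so dim ker(A − (6)·I) = n − 2 = 3

Summary:
  λ = 6: algebraic multiplicity = 5, geometric multiplicity = 3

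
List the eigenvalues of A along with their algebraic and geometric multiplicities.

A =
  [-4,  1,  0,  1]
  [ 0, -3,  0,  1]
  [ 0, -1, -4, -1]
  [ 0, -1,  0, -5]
λ = -4: alg = 4, geom = 3

Step 1 — factor the characteristic polynomial to read off the algebraic multiplicities:
  χ_A(x) = (x + 4)^4

Step 2 — compute geometric multiplicities via the rank-nullity identity g(λ) = n − rank(A − λI):
  rank(A − (-4)·I) = 1, so dim ker(A − (-4)·I) = n − 1 = 3

Summary:
  λ = -4: algebraic multiplicity = 4, geometric multiplicity = 3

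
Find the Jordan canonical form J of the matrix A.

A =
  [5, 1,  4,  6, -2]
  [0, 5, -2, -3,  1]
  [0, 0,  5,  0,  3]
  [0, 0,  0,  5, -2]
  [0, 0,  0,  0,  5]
J_3(5) ⊕ J_2(5)

The characteristic polynomial is
  det(x·I − A) = x^5 - 25*x^4 + 250*x^3 - 1250*x^2 + 3125*x - 3125 = (x - 5)^5

Eigenvalues and multiplicities (the geometric multiplicity of λ is n − rank(A − λI), which equals the number of Jordan blocks for λ):
  λ = 5: algebraic multiplicity = 5, geometric multiplicity = 2

Determining the block sizes for each eigenvalue:
  λ = 5: with am = 5 and gm = 2, the partition is not yet determined (e.g. several partitions of 5 into 2 parts exist). Let N = A − (5)·I. Computing rank(N^1) = 3, rank(N^2) = 1, rank(N^3) = 0; the number of blocks of size ≥ j is rank(N^{j−1}) − rank(N^j), giving [2, 2, 1]. So we have 1 block(s) of size 3, 1 block(s) of size 2 → block sizes [3, 2]

Assembling the blocks gives a Jordan form
J =
  [5, 1, 0, 0, 0]
  [0, 5, 1, 0, 0]
  [0, 0, 5, 0, 0]
  [0, 0, 0, 5, 1]
  [0, 0, 0, 0, 5]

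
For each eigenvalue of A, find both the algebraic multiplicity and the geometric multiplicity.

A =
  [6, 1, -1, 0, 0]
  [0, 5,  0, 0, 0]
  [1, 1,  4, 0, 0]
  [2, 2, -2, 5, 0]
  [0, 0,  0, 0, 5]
λ = 5: alg = 5, geom = 4

Step 1 — factor the characteristic polynomial to read off the algebraic multiplicities:
  χ_A(x) = (x - 5)^5

Step 2 — compute geometric multiplicities via the rank-nullity identity g(λ) = n − rank(A − λI):
  rank(A − (5)·I) = 1, so dim ker(A − (5)·I) = n − 1 = 4

Summary:
  λ = 5: algebraic multiplicity = 5, geometric multiplicity = 4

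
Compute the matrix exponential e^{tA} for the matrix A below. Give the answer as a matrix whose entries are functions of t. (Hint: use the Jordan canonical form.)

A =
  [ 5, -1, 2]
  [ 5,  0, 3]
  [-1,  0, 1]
e^{tA} =
  [t^2*exp(2*t) + 3*t*exp(2*t) + exp(2*t), -t^2*exp(2*t)/2 - t*exp(2*t), t^2*exp(2*t)/2 + 2*t*exp(2*t)]
  [t^2*exp(2*t) + 5*t*exp(2*t), -t^2*exp(2*t)/2 - 2*t*exp(2*t) + exp(2*t), t^2*exp(2*t)/2 + 3*t*exp(2*t)]
  [-t^2*exp(2*t) - t*exp(2*t), t^2*exp(2*t)/2, -t^2*exp(2*t)/2 - t*exp(2*t) + exp(2*t)]

Strategy: write A = P · J · P⁻¹ where J is a Jordan canonical form, so e^{tA} = P · e^{tJ} · P⁻¹, and e^{tJ} can be computed block-by-block.

A has Jordan form
J =
  [2, 1, 0]
  [0, 2, 1]
  [0, 0, 2]
(up to reordering of blocks).

Per-block formulas:
  For a 3×3 Jordan block J_3(2): exp(t · J_3(2)) = e^(2t)·(I + t·N + (t^2/2)·N^2), where N is the 3×3 nilpotent shift.

After assembling e^{tJ} and conjugating by P, we get:

e^{tA} =
  [t^2*exp(2*t) + 3*t*exp(2*t) + exp(2*t), -t^2*exp(2*t)/2 - t*exp(2*t), t^2*exp(2*t)/2 + 2*t*exp(2*t)]
  [t^2*exp(2*t) + 5*t*exp(2*t), -t^2*exp(2*t)/2 - 2*t*exp(2*t) + exp(2*t), t^2*exp(2*t)/2 + 3*t*exp(2*t)]
  [-t^2*exp(2*t) - t*exp(2*t), t^2*exp(2*t)/2, -t^2*exp(2*t)/2 - t*exp(2*t) + exp(2*t)]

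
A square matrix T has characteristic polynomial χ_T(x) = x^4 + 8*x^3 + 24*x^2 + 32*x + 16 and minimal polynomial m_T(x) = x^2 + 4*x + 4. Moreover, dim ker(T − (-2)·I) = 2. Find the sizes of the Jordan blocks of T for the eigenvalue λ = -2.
Block sizes for λ = -2: [2, 2]

Step 1 — from the characteristic polynomial, algebraic multiplicity of λ = -2 is 4. From dim ker(T − (-2)·I) = 2, there are exactly 2 Jordan blocks for λ = -2.
Step 2 — from the minimal polynomial, the factor (x + 2)^2 tells us the largest block for λ = -2 has size 2.
Step 3 — with total size 4, 2 blocks, and largest block 2, the block sizes (in nonincreasing order) are [2, 2].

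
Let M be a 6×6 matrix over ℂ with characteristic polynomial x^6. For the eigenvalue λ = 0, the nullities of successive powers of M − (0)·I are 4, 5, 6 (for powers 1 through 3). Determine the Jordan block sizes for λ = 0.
Block sizes for λ = 0: [3, 1, 1, 1]

From the dimensions of kernels of powers, the number of Jordan blocks of size at least j is d_j − d_{j−1} where d_j = dim ker(N^j) (with d_0 = 0). Computing the differences gives [4, 1, 1].
The number of blocks of size exactly k is (#blocks of size ≥ k) − (#blocks of size ≥ k + 1), so the partition is: 3 block(s) of size 1, 1 block(s) of size 3.
In nonincreasing order the block sizes are [3, 1, 1, 1].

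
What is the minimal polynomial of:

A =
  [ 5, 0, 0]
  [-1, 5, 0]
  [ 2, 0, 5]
x^2 - 10*x + 25

The characteristic polynomial is χ_A(x) = (x - 5)^3, so the eigenvalues are known. The minimal polynomial is
  m_A(x) = Π_λ (x − λ)^{k_λ}
where k_λ is the size of the *largest* Jordan block for λ (equivalently, the smallest k with (A − λI)^k v = 0 for every generalised eigenvector v of λ).

  λ = 5: largest Jordan block has size 2, contributing (x − 5)^2

So m_A(x) = (x - 5)^2 = x^2 - 10*x + 25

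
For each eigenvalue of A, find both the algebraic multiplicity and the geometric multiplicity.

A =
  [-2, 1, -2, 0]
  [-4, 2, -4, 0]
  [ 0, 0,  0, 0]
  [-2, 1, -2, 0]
λ = 0: alg = 4, geom = 3

Step 1 — factor the characteristic polynomial to read off the algebraic multiplicities:
  χ_A(x) = x^4

Step 2 — compute geometric multiplicities via the rank-nullity identity g(λ) = n − rank(A − λI):
  rank(A − (0)·I) = 1, so dim ker(A − (0)·I) = n − 1 = 3

Summary:
  λ = 0: algebraic multiplicity = 4, geometric multiplicity = 3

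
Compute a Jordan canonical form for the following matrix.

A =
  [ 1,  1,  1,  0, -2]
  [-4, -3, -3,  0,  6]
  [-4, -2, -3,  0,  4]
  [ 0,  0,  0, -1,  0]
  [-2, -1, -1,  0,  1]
J_3(-1) ⊕ J_1(-1) ⊕ J_1(-1)

The characteristic polynomial is
  det(x·I − A) = x^5 + 5*x^4 + 10*x^3 + 10*x^2 + 5*x + 1 = (x + 1)^5

Eigenvalues and multiplicities (the geometric multiplicity of λ is n − rank(A − λI), which equals the number of Jordan blocks for λ):
  λ = -1: algebraic multiplicity = 5, geometric multiplicity = 3

Determining the block sizes for each eigenvalue:
  λ = -1: with am = 5 and gm = 3, the partition is not yet determined (e.g. several partitions of 5 into 3 parts exist). Let N = A − (-1)·I. Computing rank(N^1) = 2, rank(N^2) = 1, rank(N^3) = 0; the number of blocks of size ≥ j is rank(N^{j−1}) − rank(N^j), giving [3, 1, 1]. So we have 1 block(s) of size 3, 2 block(s) of size 1 → block sizes [3, 1, 1]

Assembling the blocks gives a Jordan form
J =
  [-1,  1,  0,  0,  0]
  [ 0, -1,  1,  0,  0]
  [ 0,  0, -1,  0,  0]
  [ 0,  0,  0, -1,  0]
  [ 0,  0,  0,  0, -1]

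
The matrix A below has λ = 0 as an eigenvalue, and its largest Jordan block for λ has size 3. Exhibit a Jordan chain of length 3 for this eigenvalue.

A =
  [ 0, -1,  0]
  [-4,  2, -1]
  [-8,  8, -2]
A Jordan chain for λ = 0 of length 3:
v_1 = (4, 0, -16)ᵀ
v_2 = (0, -4, -8)ᵀ
v_3 = (1, 0, 0)ᵀ

Let N = A − (0)·I. We want v_3 with N^3 v_3 = 0 but N^2 v_3 ≠ 0; then v_{j-1} := N · v_j for j = 3, …, 2.

Pick v_3 = (1, 0, 0)ᵀ.
Then v_2 = N · v_3 = (0, -4, -8)ᵀ.
Then v_1 = N · v_2 = (4, 0, -16)ᵀ.

Sanity check: (A − (0)·I) v_1 = (0, 0, 0)ᵀ = 0. ✓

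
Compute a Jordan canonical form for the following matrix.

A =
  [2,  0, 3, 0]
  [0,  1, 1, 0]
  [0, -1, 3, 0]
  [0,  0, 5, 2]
J_3(2) ⊕ J_1(2)

The characteristic polynomial is
  det(x·I − A) = x^4 - 8*x^3 + 24*x^2 - 32*x + 16 = (x - 2)^4

Eigenvalues and multiplicities (the geometric multiplicity of λ is n − rank(A − λI), which equals the number of Jordan blocks for λ):
  λ = 2: algebraic multiplicity = 4, geometric multiplicity = 2

Determining the block sizes for each eigenvalue:
  λ = 2: with am = 4 and gm = 2, the partition is not yet determined (e.g. several partitions of 4 into 2 parts exist). Let N = A − (2)·I. Computing rank(N^1) = 2, rank(N^2) = 1, rank(N^3) = 0; the number of blocks of size ≥ j is rank(N^{j−1}) − rank(N^j), giving [2, 1, 1]. So we have 1 block(s) of size 3, 1 block(s) of size 1 → block sizes [3, 1]

Assembling the blocks gives a Jordan form
J =
  [2, 1, 0, 0]
  [0, 2, 1, 0]
  [0, 0, 2, 0]
  [0, 0, 0, 2]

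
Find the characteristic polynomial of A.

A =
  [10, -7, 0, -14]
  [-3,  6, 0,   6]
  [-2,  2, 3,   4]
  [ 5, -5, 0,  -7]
x^4 - 12*x^3 + 54*x^2 - 108*x + 81

Expanding det(x·I − A) (e.g. by cofactor expansion or by noting that A is similar to its Jordan form J, which has the same characteristic polynomial as A) gives
  χ_A(x) = x^4 - 12*x^3 + 54*x^2 - 108*x + 81
which factors as (x - 3)^4. The eigenvalues (with algebraic multiplicities) are λ = 3 with multiplicity 4.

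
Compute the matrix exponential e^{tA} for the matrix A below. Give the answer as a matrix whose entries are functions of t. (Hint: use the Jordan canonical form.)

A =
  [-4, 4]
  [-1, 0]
e^{tA} =
  [-2*t*exp(-2*t) + exp(-2*t), 4*t*exp(-2*t)]
  [-t*exp(-2*t), 2*t*exp(-2*t) + exp(-2*t)]

Strategy: write A = P · J · P⁻¹ where J is a Jordan canonical form, so e^{tA} = P · e^{tJ} · P⁻¹, and e^{tJ} can be computed block-by-block.

A has Jordan form
J =
  [-2,  1]
  [ 0, -2]
(up to reordering of blocks).

Per-block formulas:
  For a 2×2 Jordan block J_2(-2): exp(t · J_2(-2)) = e^(-2t)·(I + t·N), where N is the 2×2 nilpotent shift.

After assembling e^{tJ} and conjugating by P, we get:

e^{tA} =
  [-2*t*exp(-2*t) + exp(-2*t), 4*t*exp(-2*t)]
  [-t*exp(-2*t), 2*t*exp(-2*t) + exp(-2*t)]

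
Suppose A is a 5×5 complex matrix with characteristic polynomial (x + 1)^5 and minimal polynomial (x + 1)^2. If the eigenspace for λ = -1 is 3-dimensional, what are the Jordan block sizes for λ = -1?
Block sizes for λ = -1: [2, 2, 1]

Step 1 — from the characteristic polynomial, algebraic multiplicity of λ = -1 is 5. From dim ker(A − (-1)·I) = 3, there are exactly 3 Jordan blocks for λ = -1.
Step 2 — from the minimal polynomial, the factor (x + 1)^2 tells us the largest block for λ = -1 has size 2.
Step 3 — with total size 5, 3 blocks, and largest block 2, the block sizes (in nonincreasing order) are [2, 2, 1].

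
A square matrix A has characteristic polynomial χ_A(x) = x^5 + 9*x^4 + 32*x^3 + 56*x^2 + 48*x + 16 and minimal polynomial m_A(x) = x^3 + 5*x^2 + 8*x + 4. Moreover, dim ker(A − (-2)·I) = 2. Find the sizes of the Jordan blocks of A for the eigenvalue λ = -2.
Block sizes for λ = -2: [2, 2]

Step 1 — from the characteristic polynomial, algebraic multiplicity of λ = -2 is 4. From dim ker(A − (-2)·I) = 2, there are exactly 2 Jordan blocks for λ = -2.
Step 2 — from the minimal polynomial, the factor (x + 2)^2 tells us the largest block for λ = -2 has size 2.
Step 3 — with total size 4, 2 blocks, and largest block 2, the block sizes (in nonincreasing order) are [2, 2].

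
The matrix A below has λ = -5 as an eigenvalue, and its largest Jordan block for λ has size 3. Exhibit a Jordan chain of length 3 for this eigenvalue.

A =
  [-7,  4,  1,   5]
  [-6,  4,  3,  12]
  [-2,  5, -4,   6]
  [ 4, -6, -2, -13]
A Jordan chain for λ = -5 of length 3:
v_1 = (-2, 0, -4, 0)ᵀ
v_2 = (-2, -6, -2, 4)ᵀ
v_3 = (1, 0, 0, 0)ᵀ

Let N = A − (-5)·I. We want v_3 with N^3 v_3 = 0 but N^2 v_3 ≠ 0; then v_{j-1} := N · v_j for j = 3, …, 2.

Pick v_3 = (1, 0, 0, 0)ᵀ.
Then v_2 = N · v_3 = (-2, -6, -2, 4)ᵀ.
Then v_1 = N · v_2 = (-2, 0, -4, 0)ᵀ.

Sanity check: (A − (-5)·I) v_1 = (0, 0, 0, 0)ᵀ = 0. ✓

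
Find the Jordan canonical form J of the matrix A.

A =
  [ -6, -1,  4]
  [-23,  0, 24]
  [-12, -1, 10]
J_2(-1) ⊕ J_1(6)

The characteristic polynomial is
  det(x·I − A) = x^3 - 4*x^2 - 11*x - 6 = (x - 6)*(x + 1)^2

Eigenvalues and multiplicities (the geometric multiplicity of λ is n − rank(A − λI), which equals the number of Jordan blocks for λ):
  λ = -1: algebraic multiplicity = 2, geometric multiplicity = 1
  λ = 6: algebraic multiplicity = 1, geometric multiplicity = 1

Determining the block sizes for each eigenvalue:
  λ = -1: one block (gm = 1), so the single block has size am = 2 → block sizes [2]
  λ = 6: one block (gm = 1), so the single block has size am = 1 → block sizes [1]

Assembling the blocks gives a Jordan form
J =
  [-1,  1, 0]
  [ 0, -1, 0]
  [ 0,  0, 6]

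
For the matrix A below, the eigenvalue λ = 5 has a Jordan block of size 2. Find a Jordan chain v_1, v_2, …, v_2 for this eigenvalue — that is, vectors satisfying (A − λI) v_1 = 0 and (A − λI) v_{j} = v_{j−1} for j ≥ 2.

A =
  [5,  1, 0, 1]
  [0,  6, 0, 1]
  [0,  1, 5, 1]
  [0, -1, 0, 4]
A Jordan chain for λ = 5 of length 2:
v_1 = (1, 1, 1, -1)ᵀ
v_2 = (0, 1, 0, 0)ᵀ

Let N = A − (5)·I. We want v_2 with N^2 v_2 = 0 but N^1 v_2 ≠ 0; then v_{j-1} := N · v_j for j = 2, …, 2.

Pick v_2 = (0, 1, 0, 0)ᵀ.
Then v_1 = N · v_2 = (1, 1, 1, -1)ᵀ.

Sanity check: (A − (5)·I) v_1 = (0, 0, 0, 0)ᵀ = 0. ✓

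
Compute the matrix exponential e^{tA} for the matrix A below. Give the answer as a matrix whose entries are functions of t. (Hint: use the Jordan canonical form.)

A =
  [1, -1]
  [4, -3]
e^{tA} =
  [2*t*exp(-t) + exp(-t), -t*exp(-t)]
  [4*t*exp(-t), -2*t*exp(-t) + exp(-t)]

Strategy: write A = P · J · P⁻¹ where J is a Jordan canonical form, so e^{tA} = P · e^{tJ} · P⁻¹, and e^{tJ} can be computed block-by-block.

A has Jordan form
J =
  [-1,  1]
  [ 0, -1]
(up to reordering of blocks).

Per-block formulas:
  For a 2×2 Jordan block J_2(-1): exp(t · J_2(-1)) = e^(-1t)·(I + t·N), where N is the 2×2 nilpotent shift.

After assembling e^{tJ} and conjugating by P, we get:

e^{tA} =
  [2*t*exp(-t) + exp(-t), -t*exp(-t)]
  [4*t*exp(-t), -2*t*exp(-t) + exp(-t)]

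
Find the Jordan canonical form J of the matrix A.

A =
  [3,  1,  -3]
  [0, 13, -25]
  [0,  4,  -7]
J_3(3)

The characteristic polynomial is
  det(x·I − A) = x^3 - 9*x^2 + 27*x - 27 = (x - 3)^3

Eigenvalues and multiplicities (the geometric multiplicity of λ is n − rank(A − λI), which equals the number of Jordan blocks for λ):
  λ = 3: algebraic multiplicity = 3, geometric multiplicity = 1

Determining the block sizes for each eigenvalue:
  λ = 3: one block (gm = 1), so the single block has size am = 3 → block sizes [3]

Assembling the blocks gives a Jordan form
J =
  [3, 1, 0]
  [0, 3, 1]
  [0, 0, 3]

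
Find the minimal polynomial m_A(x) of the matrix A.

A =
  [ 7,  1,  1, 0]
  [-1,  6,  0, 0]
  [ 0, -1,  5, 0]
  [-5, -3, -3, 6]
x^3 - 18*x^2 + 108*x - 216

The characteristic polynomial is χ_A(x) = (x - 6)^4, so the eigenvalues are known. The minimal polynomial is
  m_A(x) = Π_λ (x − λ)^{k_λ}
where k_λ is the size of the *largest* Jordan block for λ (equivalently, the smallest k with (A − λI)^k v = 0 for every generalised eigenvector v of λ).

  λ = 6: largest Jordan block has size 3, contributing (x − 6)^3

So m_A(x) = (x - 6)^3 = x^3 - 18*x^2 + 108*x - 216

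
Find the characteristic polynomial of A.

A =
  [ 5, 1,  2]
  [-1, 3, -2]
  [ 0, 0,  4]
x^3 - 12*x^2 + 48*x - 64

Expanding det(x·I − A) (e.g. by cofactor expansion or by noting that A is similar to its Jordan form J, which has the same characteristic polynomial as A) gives
  χ_A(x) = x^3 - 12*x^2 + 48*x - 64
which factors as (x - 4)^3. The eigenvalues (with algebraic multiplicities) are λ = 4 with multiplicity 3.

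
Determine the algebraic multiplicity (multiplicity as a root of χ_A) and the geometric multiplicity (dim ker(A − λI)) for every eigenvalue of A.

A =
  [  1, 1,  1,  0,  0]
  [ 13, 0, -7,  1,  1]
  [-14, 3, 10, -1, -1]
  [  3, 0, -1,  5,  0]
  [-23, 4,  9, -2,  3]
λ = 2: alg = 2, geom = 1; λ = 5: alg = 3, geom = 1

Step 1 — factor the characteristic polynomial to read off the algebraic multiplicities:
  χ_A(x) = (x - 5)^3*(x - 2)^2

Step 2 — compute geometric multiplicities via the rank-nullity identity g(λ) = n − rank(A − λI):
  rank(A − (2)·I) = 4, so dim ker(A − (2)·I) = n − 4 = 1
  rank(A − (5)·I) = 4, so dim ker(A − (5)·I) = n − 4 = 1

Summary:
  λ = 2: algebraic multiplicity = 2, geometric multiplicity = 1
  λ = 5: algebraic multiplicity = 3, geometric multiplicity = 1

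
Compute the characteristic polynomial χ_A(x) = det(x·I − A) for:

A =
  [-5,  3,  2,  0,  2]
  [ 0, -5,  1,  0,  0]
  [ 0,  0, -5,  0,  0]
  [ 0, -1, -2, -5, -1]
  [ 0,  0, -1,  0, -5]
x^5 + 25*x^4 + 250*x^3 + 1250*x^2 + 3125*x + 3125

Expanding det(x·I − A) (e.g. by cofactor expansion or by noting that A is similar to its Jordan form J, which has the same characteristic polynomial as A) gives
  χ_A(x) = x^5 + 25*x^4 + 250*x^3 + 1250*x^2 + 3125*x + 3125
which factors as (x + 5)^5. The eigenvalues (with algebraic multiplicities) are λ = -5 with multiplicity 5.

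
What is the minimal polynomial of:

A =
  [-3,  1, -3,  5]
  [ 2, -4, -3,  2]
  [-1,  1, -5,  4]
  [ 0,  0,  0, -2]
x^4 + 14*x^3 + 69*x^2 + 140*x + 100

The characteristic polynomial is χ_A(x) = (x + 2)^2*(x + 5)^2, so the eigenvalues are known. The minimal polynomial is
  m_A(x) = Π_λ (x − λ)^{k_λ}
where k_λ is the size of the *largest* Jordan block for λ (equivalently, the smallest k with (A − λI)^k v = 0 for every generalised eigenvector v of λ).

  λ = -5: largest Jordan block has size 2, contributing (x + 5)^2
  λ = -2: largest Jordan block has size 2, contributing (x + 2)^2

So m_A(x) = (x + 2)^2*(x + 5)^2 = x^4 + 14*x^3 + 69*x^2 + 140*x + 100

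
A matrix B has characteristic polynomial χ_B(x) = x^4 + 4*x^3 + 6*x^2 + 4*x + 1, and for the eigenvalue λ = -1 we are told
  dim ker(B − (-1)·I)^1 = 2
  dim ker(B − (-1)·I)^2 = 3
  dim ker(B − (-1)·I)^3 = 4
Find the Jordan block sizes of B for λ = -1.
Block sizes for λ = -1: [3, 1]

From the dimensions of kernels of powers, the number of Jordan blocks of size at least j is d_j − d_{j−1} where d_j = dim ker(N^j) (with d_0 = 0). Computing the differences gives [2, 1, 1].
The number of blocks of size exactly k is (#blocks of size ≥ k) − (#blocks of size ≥ k + 1), so the partition is: 1 block(s) of size 1, 1 block(s) of size 3.
In nonincreasing order the block sizes are [3, 1].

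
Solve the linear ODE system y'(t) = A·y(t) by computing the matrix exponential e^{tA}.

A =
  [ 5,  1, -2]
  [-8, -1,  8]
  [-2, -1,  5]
e^{tA} =
  [2*t*exp(3*t) + exp(3*t), t*exp(3*t), -2*t*exp(3*t)]
  [-8*t*exp(3*t), -4*t*exp(3*t) + exp(3*t), 8*t*exp(3*t)]
  [-2*t*exp(3*t), -t*exp(3*t), 2*t*exp(3*t) + exp(3*t)]

Strategy: write A = P · J · P⁻¹ where J is a Jordan canonical form, so e^{tA} = P · e^{tJ} · P⁻¹, and e^{tJ} can be computed block-by-block.

A has Jordan form
J =
  [3, 1, 0]
  [0, 3, 0]
  [0, 0, 3]
(up to reordering of blocks).

Per-block formulas:
  For a 2×2 Jordan block J_2(3): exp(t · J_2(3)) = e^(3t)·(I + t·N), where N is the 2×2 nilpotent shift.
  For a 1×1 block at λ = 3: exp(t · [3]) = [e^(3t)].

After assembling e^{tJ} and conjugating by P, we get:

e^{tA} =
  [2*t*exp(3*t) + exp(3*t), t*exp(3*t), -2*t*exp(3*t)]
  [-8*t*exp(3*t), -4*t*exp(3*t) + exp(3*t), 8*t*exp(3*t)]
  [-2*t*exp(3*t), -t*exp(3*t), 2*t*exp(3*t) + exp(3*t)]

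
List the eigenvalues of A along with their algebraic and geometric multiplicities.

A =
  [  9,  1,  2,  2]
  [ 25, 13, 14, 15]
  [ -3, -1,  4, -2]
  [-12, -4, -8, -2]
λ = 6: alg = 4, geom = 2

Step 1 — factor the characteristic polynomial to read off the algebraic multiplicities:
  χ_A(x) = (x - 6)^4

Step 2 — compute geometric multiplicities via the rank-nullity identity g(λ) = n − rank(A − λI):
  rank(A − (6)·I) = 2, so dim ker(A − (6)·I) = n − 2 = 2

Summary:
  λ = 6: algebraic multiplicity = 4, geometric multiplicity = 2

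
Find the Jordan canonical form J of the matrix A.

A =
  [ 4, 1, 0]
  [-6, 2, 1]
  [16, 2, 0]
J_3(2)

The characteristic polynomial is
  det(x·I − A) = x^3 - 6*x^2 + 12*x - 8 = (x - 2)^3

Eigenvalues and multiplicities (the geometric multiplicity of λ is n − rank(A − λI), which equals the number of Jordan blocks for λ):
  λ = 2: algebraic multiplicity = 3, geometric multiplicity = 1

Determining the block sizes for each eigenvalue:
  λ = 2: one block (gm = 1), so the single block has size am = 3 → block sizes [3]

Assembling the blocks gives a Jordan form
J =
  [2, 1, 0]
  [0, 2, 1]
  [0, 0, 2]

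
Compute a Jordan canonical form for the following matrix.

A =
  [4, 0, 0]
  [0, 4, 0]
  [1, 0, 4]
J_2(4) ⊕ J_1(4)

The characteristic polynomial is
  det(x·I − A) = x^3 - 12*x^2 + 48*x - 64 = (x - 4)^3

Eigenvalues and multiplicities (the geometric multiplicity of λ is n − rank(A − λI), which equals the number of Jordan blocks for λ):
  λ = 4: algebraic multiplicity = 3, geometric multiplicity = 2

Determining the block sizes for each eigenvalue:
  λ = 4: 2 blocks summing to 3 forces exactly one block of size 2 and the rest size 1 → block sizes [2, 1]

Assembling the blocks gives a Jordan form
J =
  [4, 1, 0]
  [0, 4, 0]
  [0, 0, 4]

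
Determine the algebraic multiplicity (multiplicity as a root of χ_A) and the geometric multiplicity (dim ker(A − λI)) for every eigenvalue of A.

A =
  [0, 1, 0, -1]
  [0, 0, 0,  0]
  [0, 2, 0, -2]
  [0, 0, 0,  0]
λ = 0: alg = 4, geom = 3

Step 1 — factor the characteristic polynomial to read off the algebraic multiplicities:
  χ_A(x) = x^4

Step 2 — compute geometric multiplicities via the rank-nullity identity g(λ) = n − rank(A − λI):
  rank(A − (0)·I) = 1, so dim ker(A − (0)·I) = n − 1 = 3

Summary:
  λ = 0: algebraic multiplicity = 4, geometric multiplicity = 3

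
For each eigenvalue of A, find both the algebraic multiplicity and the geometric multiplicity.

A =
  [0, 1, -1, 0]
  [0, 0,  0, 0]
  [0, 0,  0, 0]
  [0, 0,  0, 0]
λ = 0: alg = 4, geom = 3

Step 1 — factor the characteristic polynomial to read off the algebraic multiplicities:
  χ_A(x) = x^4

Step 2 — compute geometric multiplicities via the rank-nullity identity g(λ) = n − rank(A − λI):
  rank(A − (0)·I) = 1, so dim ker(A − (0)·I) = n − 1 = 3

Summary:
  λ = 0: algebraic multiplicity = 4, geometric multiplicity = 3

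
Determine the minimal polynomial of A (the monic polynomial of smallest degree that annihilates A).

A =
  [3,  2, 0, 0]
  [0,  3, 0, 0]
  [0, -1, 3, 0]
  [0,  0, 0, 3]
x^2 - 6*x + 9

The characteristic polynomial is χ_A(x) = (x - 3)^4, so the eigenvalues are known. The minimal polynomial is
  m_A(x) = Π_λ (x − λ)^{k_λ}
where k_λ is the size of the *largest* Jordan block for λ (equivalently, the smallest k with (A − λI)^k v = 0 for every generalised eigenvector v of λ).

  λ = 3: largest Jordan block has size 2, contributing (x − 3)^2

So m_A(x) = (x - 3)^2 = x^2 - 6*x + 9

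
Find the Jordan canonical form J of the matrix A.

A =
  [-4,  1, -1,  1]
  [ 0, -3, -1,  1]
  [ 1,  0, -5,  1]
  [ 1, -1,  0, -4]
J_2(-4) ⊕ J_2(-4)

The characteristic polynomial is
  det(x·I − A) = x^4 + 16*x^3 + 96*x^2 + 256*x + 256 = (x + 4)^4

Eigenvalues and multiplicities (the geometric multiplicity of λ is n − rank(A − λI), which equals the number of Jordan blocks for λ):
  λ = -4: algebraic multiplicity = 4, geometric multiplicity = 2

Determining the block sizes for each eigenvalue:
  λ = -4: with am = 4 and gm = 2, the partition is not yet determined (e.g. several partitions of 4 into 2 parts exist). Let N = A − (-4)·I. Computing rank(N^1) = 2, rank(N^2) = 0; the number of blocks of size ≥ j is rank(N^{j−1}) − rank(N^j), giving [2, 2]. So we have 2 block(s) of size 2 → block sizes [2, 2]

Assembling the blocks gives a Jordan form
J =
  [-4,  1,  0,  0]
  [ 0, -4,  0,  0]
  [ 0,  0, -4,  1]
  [ 0,  0,  0, -4]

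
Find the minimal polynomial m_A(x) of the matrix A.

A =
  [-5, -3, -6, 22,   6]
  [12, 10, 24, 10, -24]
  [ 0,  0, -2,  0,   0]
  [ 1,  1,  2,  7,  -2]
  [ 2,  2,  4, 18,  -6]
x^3 - 8*x^2 + 5*x + 50

The characteristic polynomial is χ_A(x) = (x - 5)^2*(x + 2)^3, so the eigenvalues are known. The minimal polynomial is
  m_A(x) = Π_λ (x − λ)^{k_λ}
where k_λ is the size of the *largest* Jordan block for λ (equivalently, the smallest k with (A − λI)^k v = 0 for every generalised eigenvector v of λ).

  λ = -2: largest Jordan block has size 1, contributing (x + 2)
  λ = 5: largest Jordan block has size 2, contributing (x − 5)^2

So m_A(x) = (x - 5)^2*(x + 2) = x^3 - 8*x^2 + 5*x + 50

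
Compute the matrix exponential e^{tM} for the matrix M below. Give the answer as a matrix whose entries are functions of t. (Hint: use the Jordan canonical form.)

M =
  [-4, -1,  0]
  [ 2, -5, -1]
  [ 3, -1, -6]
e^{tM} =
  [-t^2*exp(-5*t)/2 + t*exp(-5*t) + exp(-5*t), -t^2*exp(-5*t)/2 - t*exp(-5*t), t^2*exp(-5*t)/2]
  [-t^2*exp(-5*t)/2 + 2*t*exp(-5*t), -t^2*exp(-5*t)/2 + exp(-5*t), t^2*exp(-5*t)/2 - t*exp(-5*t)]
  [-t^2*exp(-5*t) + 3*t*exp(-5*t), -t^2*exp(-5*t) - t*exp(-5*t), t^2*exp(-5*t) - t*exp(-5*t) + exp(-5*t)]

Strategy: write M = P · J · P⁻¹ where J is a Jordan canonical form, so e^{tM} = P · e^{tJ} · P⁻¹, and e^{tJ} can be computed block-by-block.

M has Jordan form
J =
  [-5,  1,  0]
  [ 0, -5,  1]
  [ 0,  0, -5]
(up to reordering of blocks).

Per-block formulas:
  For a 3×3 Jordan block J_3(-5): exp(t · J_3(-5)) = e^(-5t)·(I + t·N + (t^2/2)·N^2), where N is the 3×3 nilpotent shift.

After assembling e^{tJ} and conjugating by P, we get:

e^{tM} =
  [-t^2*exp(-5*t)/2 + t*exp(-5*t) + exp(-5*t), -t^2*exp(-5*t)/2 - t*exp(-5*t), t^2*exp(-5*t)/2]
  [-t^2*exp(-5*t)/2 + 2*t*exp(-5*t), -t^2*exp(-5*t)/2 + exp(-5*t), t^2*exp(-5*t)/2 - t*exp(-5*t)]
  [-t^2*exp(-5*t) + 3*t*exp(-5*t), -t^2*exp(-5*t) - t*exp(-5*t), t^2*exp(-5*t) - t*exp(-5*t) + exp(-5*t)]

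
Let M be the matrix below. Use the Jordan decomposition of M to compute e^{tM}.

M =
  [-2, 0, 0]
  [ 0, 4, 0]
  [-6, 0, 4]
e^{tM} =
  [exp(-2*t), 0, 0]
  [0, exp(4*t), 0]
  [-exp(4*t) + exp(-2*t), 0, exp(4*t)]

Strategy: write M = P · J · P⁻¹ where J is a Jordan canonical form, so e^{tM} = P · e^{tJ} · P⁻¹, and e^{tJ} can be computed block-by-block.

M has Jordan form
J =
  [-2, 0, 0]
  [ 0, 4, 0]
  [ 0, 0, 4]
(up to reordering of blocks).

Per-block formulas:
  For a 1×1 block at λ = -2: exp(t · [-2]) = [e^(-2t)].
  For a 1×1 block at λ = 4: exp(t · [4]) = [e^(4t)].

After assembling e^{tJ} and conjugating by P, we get:

e^{tM} =
  [exp(-2*t), 0, 0]
  [0, exp(4*t), 0]
  [-exp(4*t) + exp(-2*t), 0, exp(4*t)]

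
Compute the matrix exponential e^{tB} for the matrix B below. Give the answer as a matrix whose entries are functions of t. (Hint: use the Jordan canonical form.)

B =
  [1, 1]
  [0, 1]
e^{tB} =
  [exp(t), t*exp(t)]
  [0, exp(t)]

Strategy: write B = P · J · P⁻¹ where J is a Jordan canonical form, so e^{tB} = P · e^{tJ} · P⁻¹, and e^{tJ} can be computed block-by-block.

B has Jordan form
J =
  [1, 1]
  [0, 1]
(up to reordering of blocks).

Per-block formulas:
  For a 2×2 Jordan block J_2(1): exp(t · J_2(1)) = e^(1t)·(I + t·N), where N is the 2×2 nilpotent shift.

After assembling e^{tJ} and conjugating by P, we get:

e^{tB} =
  [exp(t), t*exp(t)]
  [0, exp(t)]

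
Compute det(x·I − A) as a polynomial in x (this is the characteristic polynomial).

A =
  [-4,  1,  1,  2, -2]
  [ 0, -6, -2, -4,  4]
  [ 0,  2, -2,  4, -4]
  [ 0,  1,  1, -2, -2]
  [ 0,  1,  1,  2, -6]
x^5 + 20*x^4 + 160*x^3 + 640*x^2 + 1280*x + 1024

Expanding det(x·I − A) (e.g. by cofactor expansion or by noting that A is similar to its Jordan form J, which has the same characteristic polynomial as A) gives
  χ_A(x) = x^5 + 20*x^4 + 160*x^3 + 640*x^2 + 1280*x + 1024
which factors as (x + 4)^5. The eigenvalues (with algebraic multiplicities) are λ = -4 with multiplicity 5.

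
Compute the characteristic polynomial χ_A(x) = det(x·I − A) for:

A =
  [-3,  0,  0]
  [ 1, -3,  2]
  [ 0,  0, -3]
x^3 + 9*x^2 + 27*x + 27

Expanding det(x·I − A) (e.g. by cofactor expansion or by noting that A is similar to its Jordan form J, which has the same characteristic polynomial as A) gives
  χ_A(x) = x^3 + 9*x^2 + 27*x + 27
which factors as (x + 3)^3. The eigenvalues (with algebraic multiplicities) are λ = -3 with multiplicity 3.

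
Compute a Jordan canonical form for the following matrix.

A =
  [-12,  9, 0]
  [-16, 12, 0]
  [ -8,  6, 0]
J_2(0) ⊕ J_1(0)

The characteristic polynomial is
  det(x·I − A) = x^3

Eigenvalues and multiplicities (the geometric multiplicity of λ is n − rank(A − λI), which equals the number of Jordan blocks for λ):
  λ = 0: algebraic multiplicity = 3, geometric multiplicity = 2

Determining the block sizes for each eigenvalue:
  λ = 0: 2 blocks summing to 3 forces exactly one block of size 2 and the rest size 1 → block sizes [2, 1]

Assembling the blocks gives a Jordan form
J =
  [0, 1, 0]
  [0, 0, 0]
  [0, 0, 0]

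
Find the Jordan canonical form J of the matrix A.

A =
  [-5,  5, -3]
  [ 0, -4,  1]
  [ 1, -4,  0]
J_3(-3)

The characteristic polynomial is
  det(x·I − A) = x^3 + 9*x^2 + 27*x + 27 = (x + 3)^3

Eigenvalues and multiplicities (the geometric multiplicity of λ is n − rank(A − λI), which equals the number of Jordan blocks for λ):
  λ = -3: algebraic multiplicity = 3, geometric multiplicity = 1

Determining the block sizes for each eigenvalue:
  λ = -3: one block (gm = 1), so the single block has size am = 3 → block sizes [3]

Assembling the blocks gives a Jordan form
J =
  [-3,  1,  0]
  [ 0, -3,  1]
  [ 0,  0, -3]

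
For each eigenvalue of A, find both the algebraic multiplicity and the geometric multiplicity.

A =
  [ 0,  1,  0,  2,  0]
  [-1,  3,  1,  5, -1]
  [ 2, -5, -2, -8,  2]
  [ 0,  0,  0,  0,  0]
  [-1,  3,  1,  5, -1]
λ = 0: alg = 5, geom = 3

Step 1 — factor the characteristic polynomial to read off the algebraic multiplicities:
  χ_A(x) = x^5

Step 2 — compute geometric multiplicities via the rank-nullity identity g(λ) = n − rank(A − λI):
  rank(A − (0)·I) = 2, so dim ker(A − (0)·I) = n − 2 = 3

Summary:
  λ = 0: algebraic multiplicity = 5, geometric multiplicity = 3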